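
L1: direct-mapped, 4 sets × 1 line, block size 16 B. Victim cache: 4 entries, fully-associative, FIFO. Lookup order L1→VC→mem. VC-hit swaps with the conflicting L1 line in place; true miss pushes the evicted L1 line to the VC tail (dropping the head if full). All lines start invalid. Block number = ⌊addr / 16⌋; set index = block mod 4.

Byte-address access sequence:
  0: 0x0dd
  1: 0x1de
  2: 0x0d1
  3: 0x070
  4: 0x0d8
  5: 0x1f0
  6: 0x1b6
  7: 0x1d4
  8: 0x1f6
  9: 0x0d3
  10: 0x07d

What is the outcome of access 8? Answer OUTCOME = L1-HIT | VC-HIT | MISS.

  [0] addr=0xdd blk=13 s=1: MISS | VC []
  [1] addr=0x1de blk=29 s=1: MISS | VC [13]
  [2] addr=0xd1 blk=13 s=1: VC-HIT | VC [29]
  [3] addr=0x70 blk=7 s=3: MISS | VC [29]
  [4] addr=0xd8 blk=13 s=1: L1-HIT | VC [29]
  [5] addr=0x1f0 blk=31 s=3: MISS | VC [29, 7]
  [6] addr=0x1b6 blk=27 s=3: MISS | VC [29, 7, 31]
  [7] addr=0x1d4 blk=29 s=1: VC-HIT | VC [13, 7, 31]
  [8] addr=0x1f6 blk=31 s=3: VC-HIT | VC [13, 7, 27]
  [9] addr=0xd3 blk=13 s=1: VC-HIT | VC [29, 7, 27]
  [10] addr=0x7d blk=7 s=3: VC-HIT | VC [29, 31, 27]

OUTCOME = VC-HIT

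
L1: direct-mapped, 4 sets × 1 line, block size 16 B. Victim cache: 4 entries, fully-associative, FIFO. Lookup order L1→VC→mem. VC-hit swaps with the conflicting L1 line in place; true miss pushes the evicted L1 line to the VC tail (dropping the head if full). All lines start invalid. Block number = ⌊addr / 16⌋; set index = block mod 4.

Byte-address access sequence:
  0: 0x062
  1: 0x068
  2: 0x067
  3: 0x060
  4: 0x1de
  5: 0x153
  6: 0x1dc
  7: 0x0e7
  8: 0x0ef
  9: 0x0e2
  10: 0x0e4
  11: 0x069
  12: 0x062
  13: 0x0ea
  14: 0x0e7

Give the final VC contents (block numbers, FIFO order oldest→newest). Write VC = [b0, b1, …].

0: 0x62 (blk 6, set 2) → MISS  vc=[]
1: 0x68 (blk 6, set 2) → L1-HIT  vc=[]
2: 0x67 (blk 6, set 2) → L1-HIT  vc=[]
3: 0x60 (blk 6, set 2) → L1-HIT  vc=[]
4: 0x1de (blk 29, set 1) → MISS  vc=[]
5: 0x153 (blk 21, set 1) → MISS  vc=[29]
6: 0x1dc (blk 29, set 1) → VC-HIT  vc=[21]
7: 0xe7 (blk 14, set 2) → MISS  vc=[21, 6]
8: 0xef (blk 14, set 2) → L1-HIT  vc=[21, 6]
9: 0xe2 (blk 14, set 2) → L1-HIT  vc=[21, 6]
10: 0xe4 (blk 14, set 2) → L1-HIT  vc=[21, 6]
11: 0x69 (blk 6, set 2) → VC-HIT  vc=[21, 14]
12: 0x62 (blk 6, set 2) → L1-HIT  vc=[21, 14]
13: 0xea (blk 14, set 2) → VC-HIT  vc=[21, 6]
14: 0xe7 (blk 14, set 2) → L1-HIT  vc=[21, 6]

VC = [21, 6]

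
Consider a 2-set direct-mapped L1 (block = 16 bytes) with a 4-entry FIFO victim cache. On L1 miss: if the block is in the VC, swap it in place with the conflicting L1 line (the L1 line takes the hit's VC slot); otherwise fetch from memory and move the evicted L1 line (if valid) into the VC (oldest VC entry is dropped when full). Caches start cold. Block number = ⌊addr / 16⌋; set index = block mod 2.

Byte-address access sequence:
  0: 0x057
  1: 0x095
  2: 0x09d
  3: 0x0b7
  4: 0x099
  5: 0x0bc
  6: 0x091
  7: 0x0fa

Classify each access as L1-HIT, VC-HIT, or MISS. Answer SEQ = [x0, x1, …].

SEQ = [MISS, MISS, L1-HIT, MISS, VC-HIT, VC-HIT, VC-HIT, MISS]

  [0] addr=0x57 blk=5 s=1: MISS | VC []
  [1] addr=0x95 blk=9 s=1: MISS | VC [5]
  [2] addr=0x9d blk=9 s=1: L1-HIT | VC [5]
  [3] addr=0xb7 blk=11 s=1: MISS | VC [5, 9]
  [4] addr=0x99 blk=9 s=1: VC-HIT | VC [5, 11]
  [5] addr=0xbc blk=11 s=1: VC-HIT | VC [5, 9]
  [6] addr=0x91 blk=9 s=1: VC-HIT | VC [5, 11]
  [7] addr=0xfa blk=15 s=1: MISS | VC [5, 11, 9]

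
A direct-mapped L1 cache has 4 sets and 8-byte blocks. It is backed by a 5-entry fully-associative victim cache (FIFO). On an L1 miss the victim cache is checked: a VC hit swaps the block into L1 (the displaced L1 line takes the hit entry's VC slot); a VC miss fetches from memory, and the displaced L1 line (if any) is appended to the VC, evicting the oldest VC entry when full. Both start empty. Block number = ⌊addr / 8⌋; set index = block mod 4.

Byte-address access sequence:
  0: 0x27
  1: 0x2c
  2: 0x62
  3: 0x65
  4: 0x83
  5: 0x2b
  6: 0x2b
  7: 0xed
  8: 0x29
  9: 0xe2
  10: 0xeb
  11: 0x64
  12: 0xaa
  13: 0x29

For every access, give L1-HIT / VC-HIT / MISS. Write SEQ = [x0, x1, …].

#0 0x27→b4/s0 MISS; vc=[]
#1 0x2c→b5/s1 MISS; vc=[]
#2 0x62→b12/s0 MISS; vc=[4]
#3 0x65→b12/s0 L1-HIT; vc=[4]
#4 0x83→b16/s0 MISS; vc=[4,12]
#5 0x2b→b5/s1 L1-HIT; vc=[4,12]
#6 0x2b→b5/s1 L1-HIT; vc=[4,12]
#7 0xed→b29/s1 MISS; vc=[4,12,5]
#8 0x29→b5/s1 VC-HIT; vc=[4,12,29]
#9 0xe2→b28/s0 MISS; vc=[4,12,29,16]
#10 0xeb→b29/s1 VC-HIT; vc=[4,12,5,16]
#11 0x64→b12/s0 VC-HIT; vc=[4,28,5,16]
#12 0xaa→b21/s1 MISS; vc=[4,28,5,16,29]
#13 0x29→b5/s1 VC-HIT; vc=[4,28,21,16,29]

SEQ = [MISS, MISS, MISS, L1-HIT, MISS, L1-HIT, L1-HIT, MISS, VC-HIT, MISS, VC-HIT, VC-HIT, MISS, VC-HIT]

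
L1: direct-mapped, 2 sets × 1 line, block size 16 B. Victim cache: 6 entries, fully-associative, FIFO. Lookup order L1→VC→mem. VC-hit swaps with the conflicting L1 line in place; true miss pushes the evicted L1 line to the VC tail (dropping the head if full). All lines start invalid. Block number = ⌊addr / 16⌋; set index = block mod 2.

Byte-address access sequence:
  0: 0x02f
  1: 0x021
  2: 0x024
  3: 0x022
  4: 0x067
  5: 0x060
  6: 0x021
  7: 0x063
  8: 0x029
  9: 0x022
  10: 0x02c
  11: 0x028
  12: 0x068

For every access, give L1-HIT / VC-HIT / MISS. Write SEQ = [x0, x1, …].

#0 0x2f→b2/s0 MISS; vc=[]
#1 0x21→b2/s0 L1-HIT; vc=[]
#2 0x24→b2/s0 L1-HIT; vc=[]
#3 0x22→b2/s0 L1-HIT; vc=[]
#4 0x67→b6/s0 MISS; vc=[2]
#5 0x60→b6/s0 L1-HIT; vc=[2]
#6 0x21→b2/s0 VC-HIT; vc=[6]
#7 0x63→b6/s0 VC-HIT; vc=[2]
#8 0x29→b2/s0 VC-HIT; vc=[6]
#9 0x22→b2/s0 L1-HIT; vc=[6]
#10 0x2c→b2/s0 L1-HIT; vc=[6]
#11 0x28→b2/s0 L1-HIT; vc=[6]
#12 0x68→b6/s0 VC-HIT; vc=[2]

SEQ = [MISS, L1-HIT, L1-HIT, L1-HIT, MISS, L1-HIT, VC-HIT, VC-HIT, VC-HIT, L1-HIT, L1-HIT, L1-HIT, VC-HIT]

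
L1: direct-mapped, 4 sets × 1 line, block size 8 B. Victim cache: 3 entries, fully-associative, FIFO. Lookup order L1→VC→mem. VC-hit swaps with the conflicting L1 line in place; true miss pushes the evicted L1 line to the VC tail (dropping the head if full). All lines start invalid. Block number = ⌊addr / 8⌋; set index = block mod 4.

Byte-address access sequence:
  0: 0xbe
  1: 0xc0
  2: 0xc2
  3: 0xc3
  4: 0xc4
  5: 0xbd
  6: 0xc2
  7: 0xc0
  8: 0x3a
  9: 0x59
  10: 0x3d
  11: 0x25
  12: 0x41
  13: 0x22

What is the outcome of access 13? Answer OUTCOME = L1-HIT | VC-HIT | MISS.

0: 0xbe (blk 23, set 3) → MISS  vc=[]
1: 0xc0 (blk 24, set 0) → MISS  vc=[]
2: 0xc2 (blk 24, set 0) → L1-HIT  vc=[]
3: 0xc3 (blk 24, set 0) → L1-HIT  vc=[]
4: 0xc4 (blk 24, set 0) → L1-HIT  vc=[]
5: 0xbd (blk 23, set 3) → L1-HIT  vc=[]
6: 0xc2 (blk 24, set 0) → L1-HIT  vc=[]
7: 0xc0 (blk 24, set 0) → L1-HIT  vc=[]
8: 0x3a (blk 7, set 3) → MISS  vc=[23]
9: 0x59 (blk 11, set 3) → MISS  vc=[23, 7]
10: 0x3d (blk 7, set 3) → VC-HIT  vc=[23, 11]
11: 0x25 (blk 4, set 0) → MISS  vc=[23, 11, 24]
12: 0x41 (blk 8, set 0) → MISS  vc=[11, 24, 4]
13: 0x22 (blk 4, set 0) → VC-HIT  vc=[11, 24, 8]

OUTCOME = VC-HIT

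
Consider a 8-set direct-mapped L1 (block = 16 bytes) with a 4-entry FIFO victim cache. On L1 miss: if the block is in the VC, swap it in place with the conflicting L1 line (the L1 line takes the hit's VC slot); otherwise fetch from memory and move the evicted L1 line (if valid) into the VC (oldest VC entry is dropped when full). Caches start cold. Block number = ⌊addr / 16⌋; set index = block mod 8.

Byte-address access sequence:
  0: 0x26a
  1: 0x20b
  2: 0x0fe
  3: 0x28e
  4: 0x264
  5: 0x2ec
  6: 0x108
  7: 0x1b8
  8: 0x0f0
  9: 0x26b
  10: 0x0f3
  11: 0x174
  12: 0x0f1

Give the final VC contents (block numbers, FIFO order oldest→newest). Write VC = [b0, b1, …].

#0 0x26a→b38/s6 MISS; vc=[]
#1 0x20b→b32/s0 MISS; vc=[]
#2 0xfe→b15/s7 MISS; vc=[]
#3 0x28e→b40/s0 MISS; vc=[32]
#4 0x264→b38/s6 L1-HIT; vc=[32]
#5 0x2ec→b46/s6 MISS; vc=[32,38]
#6 0x108→b16/s0 MISS; vc=[32,38,40]
#7 0x1b8→b27/s3 MISS; vc=[32,38,40]
#8 0xf0→b15/s7 L1-HIT; vc=[32,38,40]
#9 0x26b→b38/s6 VC-HIT; vc=[32,46,40]
#10 0xf3→b15/s7 L1-HIT; vc=[32,46,40]
#11 0x174→b23/s7 MISS; vc=[32,46,40,15]
#12 0xf1→b15/s7 VC-HIT; vc=[32,46,40,23]

VC = [32, 46, 40, 23]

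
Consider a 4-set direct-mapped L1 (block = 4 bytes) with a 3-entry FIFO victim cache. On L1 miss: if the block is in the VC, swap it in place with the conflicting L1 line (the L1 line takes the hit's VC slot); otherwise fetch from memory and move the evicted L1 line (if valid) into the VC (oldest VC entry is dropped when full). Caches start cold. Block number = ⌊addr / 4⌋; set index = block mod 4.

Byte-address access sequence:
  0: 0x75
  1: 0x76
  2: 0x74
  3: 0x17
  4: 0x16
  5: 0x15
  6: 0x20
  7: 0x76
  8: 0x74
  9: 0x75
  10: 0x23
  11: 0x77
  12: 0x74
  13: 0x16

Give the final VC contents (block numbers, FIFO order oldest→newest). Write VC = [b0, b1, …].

VC = [29]

  [0] addr=0x75 blk=29 s=1: MISS | VC []
  [1] addr=0x76 blk=29 s=1: L1-HIT | VC []
  [2] addr=0x74 blk=29 s=1: L1-HIT | VC []
  [3] addr=0x17 blk=5 s=1: MISS | VC [29]
  [4] addr=0x16 blk=5 s=1: L1-HIT | VC [29]
  [5] addr=0x15 blk=5 s=1: L1-HIT | VC [29]
  [6] addr=0x20 blk=8 s=0: MISS | VC [29]
  [7] addr=0x76 blk=29 s=1: VC-HIT | VC [5]
  [8] addr=0x74 blk=29 s=1: L1-HIT | VC [5]
  [9] addr=0x75 blk=29 s=1: L1-HIT | VC [5]
  [10] addr=0x23 blk=8 s=0: L1-HIT | VC [5]
  [11] addr=0x77 blk=29 s=1: L1-HIT | VC [5]
  [12] addr=0x74 blk=29 s=1: L1-HIT | VC [5]
  [13] addr=0x16 blk=5 s=1: VC-HIT | VC [29]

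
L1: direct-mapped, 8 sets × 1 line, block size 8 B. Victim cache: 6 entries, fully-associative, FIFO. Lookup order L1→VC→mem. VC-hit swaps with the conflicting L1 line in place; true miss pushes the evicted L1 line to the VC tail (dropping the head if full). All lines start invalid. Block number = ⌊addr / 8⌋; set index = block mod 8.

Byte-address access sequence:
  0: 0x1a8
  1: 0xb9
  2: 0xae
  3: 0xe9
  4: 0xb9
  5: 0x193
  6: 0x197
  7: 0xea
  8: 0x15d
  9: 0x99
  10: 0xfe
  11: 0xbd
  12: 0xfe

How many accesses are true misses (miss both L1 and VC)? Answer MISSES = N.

  [0] addr=0x1a8 blk=53 s=5: MISS | VC []
  [1] addr=0xb9 blk=23 s=7: MISS | VC []
  [2] addr=0xae blk=21 s=5: MISS | VC [53]
  [3] addr=0xe9 blk=29 s=5: MISS | VC [53, 21]
  [4] addr=0xb9 blk=23 s=7: L1-HIT | VC [53, 21]
  [5] addr=0x193 blk=50 s=2: MISS | VC [53, 21]
  [6] addr=0x197 blk=50 s=2: L1-HIT | VC [53, 21]
  [7] addr=0xea blk=29 s=5: L1-HIT | VC [53, 21]
  [8] addr=0x15d blk=43 s=3: MISS | VC [53, 21]
  [9] addr=0x99 blk=19 s=3: MISS | VC [53, 21, 43]
  [10] addr=0xfe blk=31 s=7: MISS | VC [53, 21, 43, 23]
  [11] addr=0xbd blk=23 s=7: VC-HIT | VC [53, 21, 43, 31]
  [12] addr=0xfe blk=31 s=7: VC-HIT | VC [53, 21, 43, 23]

MISSES = 8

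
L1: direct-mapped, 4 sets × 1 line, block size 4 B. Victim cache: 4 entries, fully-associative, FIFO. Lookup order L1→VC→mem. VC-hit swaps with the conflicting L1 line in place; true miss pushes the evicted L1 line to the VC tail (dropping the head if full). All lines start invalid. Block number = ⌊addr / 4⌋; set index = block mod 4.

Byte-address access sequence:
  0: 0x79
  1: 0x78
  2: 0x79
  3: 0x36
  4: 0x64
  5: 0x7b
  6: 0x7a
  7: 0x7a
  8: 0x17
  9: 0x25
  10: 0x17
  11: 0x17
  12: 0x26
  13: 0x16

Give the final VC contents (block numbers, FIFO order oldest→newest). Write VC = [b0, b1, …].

0: 0x79 (blk 30, set 2) → MISS  vc=[]
1: 0x78 (blk 30, set 2) → L1-HIT  vc=[]
2: 0x79 (blk 30, set 2) → L1-HIT  vc=[]
3: 0x36 (blk 13, set 1) → MISS  vc=[]
4: 0x64 (blk 25, set 1) → MISS  vc=[13]
5: 0x7b (blk 30, set 2) → L1-HIT  vc=[13]
6: 0x7a (blk 30, set 2) → L1-HIT  vc=[13]
7: 0x7a (blk 30, set 2) → L1-HIT  vc=[13]
8: 0x17 (blk 5, set 1) → MISS  vc=[13, 25]
9: 0x25 (blk 9, set 1) → MISS  vc=[13, 25, 5]
10: 0x17 (blk 5, set 1) → VC-HIT  vc=[13, 25, 9]
11: 0x17 (blk 5, set 1) → L1-HIT  vc=[13, 25, 9]
12: 0x26 (blk 9, set 1) → VC-HIT  vc=[13, 25, 5]
13: 0x16 (blk 5, set 1) → VC-HIT  vc=[13, 25, 9]

VC = [13, 25, 9]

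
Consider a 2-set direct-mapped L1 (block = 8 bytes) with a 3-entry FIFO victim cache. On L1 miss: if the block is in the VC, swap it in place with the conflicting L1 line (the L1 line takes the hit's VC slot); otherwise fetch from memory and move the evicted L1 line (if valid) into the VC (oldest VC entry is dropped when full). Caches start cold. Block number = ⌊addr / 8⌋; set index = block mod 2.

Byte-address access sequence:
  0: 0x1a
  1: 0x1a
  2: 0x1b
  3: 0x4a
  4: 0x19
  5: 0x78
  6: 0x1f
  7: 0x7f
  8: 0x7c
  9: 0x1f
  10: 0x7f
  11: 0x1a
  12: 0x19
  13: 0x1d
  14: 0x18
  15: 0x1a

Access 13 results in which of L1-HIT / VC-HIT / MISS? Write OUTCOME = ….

OUTCOME = L1-HIT

#0 0x1a→b3/s1 MISS; vc=[]
#1 0x1a→b3/s1 L1-HIT; vc=[]
#2 0x1b→b3/s1 L1-HIT; vc=[]
#3 0x4a→b9/s1 MISS; vc=[3]
#4 0x19→b3/s1 VC-HIT; vc=[9]
#5 0x78→b15/s1 MISS; vc=[9,3]
#6 0x1f→b3/s1 VC-HIT; vc=[9,15]
#7 0x7f→b15/s1 VC-HIT; vc=[9,3]
#8 0x7c→b15/s1 L1-HIT; vc=[9,3]
#9 0x1f→b3/s1 VC-HIT; vc=[9,15]
#10 0x7f→b15/s1 VC-HIT; vc=[9,3]
#11 0x1a→b3/s1 VC-HIT; vc=[9,15]
#12 0x19→b3/s1 L1-HIT; vc=[9,15]
#13 0x1d→b3/s1 L1-HIT; vc=[9,15]
#14 0x18→b3/s1 L1-HIT; vc=[9,15]
#15 0x1a→b3/s1 L1-HIT; vc=[9,15]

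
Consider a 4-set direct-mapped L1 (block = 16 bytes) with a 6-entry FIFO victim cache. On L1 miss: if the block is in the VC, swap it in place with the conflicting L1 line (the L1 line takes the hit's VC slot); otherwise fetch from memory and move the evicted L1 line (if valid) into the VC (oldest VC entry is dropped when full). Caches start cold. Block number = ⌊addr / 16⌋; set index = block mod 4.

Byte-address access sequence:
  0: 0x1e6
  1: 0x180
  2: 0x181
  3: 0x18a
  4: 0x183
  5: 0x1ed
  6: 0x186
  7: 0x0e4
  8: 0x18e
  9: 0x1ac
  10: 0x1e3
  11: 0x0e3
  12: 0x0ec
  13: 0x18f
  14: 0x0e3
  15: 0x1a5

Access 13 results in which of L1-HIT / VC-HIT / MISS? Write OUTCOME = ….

  [0] addr=0x1e6 blk=30 s=2: MISS | VC []
  [1] addr=0x180 blk=24 s=0: MISS | VC []
  [2] addr=0x181 blk=24 s=0: L1-HIT | VC []
  [3] addr=0x18a blk=24 s=0: L1-HIT | VC []
  [4] addr=0x183 blk=24 s=0: L1-HIT | VC []
  [5] addr=0x1ed blk=30 s=2: L1-HIT | VC []
  [6] addr=0x186 blk=24 s=0: L1-HIT | VC []
  [7] addr=0xe4 blk=14 s=2: MISS | VC [30]
  [8] addr=0x18e blk=24 s=0: L1-HIT | VC [30]
  [9] addr=0x1ac blk=26 s=2: MISS | VC [30, 14]
  [10] addr=0x1e3 blk=30 s=2: VC-HIT | VC [26, 14]
  [11] addr=0xe3 blk=14 s=2: VC-HIT | VC [26, 30]
  [12] addr=0xec blk=14 s=2: L1-HIT | VC [26, 30]
  [13] addr=0x18f blk=24 s=0: L1-HIT | VC [26, 30]
  [14] addr=0xe3 blk=14 s=2: L1-HIT | VC [26, 30]
  [15] addr=0x1a5 blk=26 s=2: VC-HIT | VC [14, 30]

OUTCOME = L1-HIT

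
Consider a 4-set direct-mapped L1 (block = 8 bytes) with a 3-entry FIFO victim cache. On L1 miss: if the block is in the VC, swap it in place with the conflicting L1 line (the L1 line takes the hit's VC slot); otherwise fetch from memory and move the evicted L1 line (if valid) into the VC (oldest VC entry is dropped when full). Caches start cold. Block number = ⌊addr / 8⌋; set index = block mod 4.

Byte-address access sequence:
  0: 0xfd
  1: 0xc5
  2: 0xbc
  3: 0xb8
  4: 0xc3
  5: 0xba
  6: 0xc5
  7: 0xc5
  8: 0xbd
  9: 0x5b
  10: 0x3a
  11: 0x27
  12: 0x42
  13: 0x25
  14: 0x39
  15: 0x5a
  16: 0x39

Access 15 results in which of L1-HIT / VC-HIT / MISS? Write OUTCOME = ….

OUTCOME = VC-HIT

  [0] addr=0xfd blk=31 s=3: MISS | VC []
  [1] addr=0xc5 blk=24 s=0: MISS | VC []
  [2] addr=0xbc blk=23 s=3: MISS | VC [31]
  [3] addr=0xb8 blk=23 s=3: L1-HIT | VC [31]
  [4] addr=0xc3 blk=24 s=0: L1-HIT | VC [31]
  [5] addr=0xba blk=23 s=3: L1-HIT | VC [31]
  [6] addr=0xc5 blk=24 s=0: L1-HIT | VC [31]
  [7] addr=0xc5 blk=24 s=0: L1-HIT | VC [31]
  [8] addr=0xbd blk=23 s=3: L1-HIT | VC [31]
  [9] addr=0x5b blk=11 s=3: MISS | VC [31, 23]
  [10] addr=0x3a blk=7 s=3: MISS | VC [31, 23, 11]
  [11] addr=0x27 blk=4 s=0: MISS | VC [23, 11, 24]
  [12] addr=0x42 blk=8 s=0: MISS | VC [11, 24, 4]
  [13] addr=0x25 blk=4 s=0: VC-HIT | VC [11, 24, 8]
  [14] addr=0x39 blk=7 s=3: L1-HIT | VC [11, 24, 8]
  [15] addr=0x5a blk=11 s=3: VC-HIT | VC [7, 24, 8]
  [16] addr=0x39 blk=7 s=3: VC-HIT | VC [11, 24, 8]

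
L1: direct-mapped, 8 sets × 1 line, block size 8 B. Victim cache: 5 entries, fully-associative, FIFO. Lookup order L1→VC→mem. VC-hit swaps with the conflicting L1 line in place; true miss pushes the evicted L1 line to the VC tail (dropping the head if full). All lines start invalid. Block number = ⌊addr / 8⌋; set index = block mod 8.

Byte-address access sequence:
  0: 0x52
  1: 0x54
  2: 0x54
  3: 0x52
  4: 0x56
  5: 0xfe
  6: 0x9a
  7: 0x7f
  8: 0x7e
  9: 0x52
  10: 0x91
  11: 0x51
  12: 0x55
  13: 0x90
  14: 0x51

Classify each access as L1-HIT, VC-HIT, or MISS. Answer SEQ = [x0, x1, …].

  [0] addr=0x52 blk=10 s=2: MISS | VC []
  [1] addr=0x54 blk=10 s=2: L1-HIT | VC []
  [2] addr=0x54 blk=10 s=2: L1-HIT | VC []
  [3] addr=0x52 blk=10 s=2: L1-HIT | VC []
  [4] addr=0x56 blk=10 s=2: L1-HIT | VC []
  [5] addr=0xfe blk=31 s=7: MISS | VC []
  [6] addr=0x9a blk=19 s=3: MISS | VC []
  [7] addr=0x7f blk=15 s=7: MISS | VC [31]
  [8] addr=0x7e blk=15 s=7: L1-HIT | VC [31]
  [9] addr=0x52 blk=10 s=2: L1-HIT | VC [31]
  [10] addr=0x91 blk=18 s=2: MISS | VC [31, 10]
  [11] addr=0x51 blk=10 s=2: VC-HIT | VC [31, 18]
  [12] addr=0x55 blk=10 s=2: L1-HIT | VC [31, 18]
  [13] addr=0x90 blk=18 s=2: VC-HIT | VC [31, 10]
  [14] addr=0x51 blk=10 s=2: VC-HIT | VC [31, 18]

SEQ = [MISS, L1-HIT, L1-HIT, L1-HIT, L1-HIT, MISS, MISS, MISS, L1-HIT, L1-HIT, MISS, VC-HIT, L1-HIT, VC-HIT, VC-HIT]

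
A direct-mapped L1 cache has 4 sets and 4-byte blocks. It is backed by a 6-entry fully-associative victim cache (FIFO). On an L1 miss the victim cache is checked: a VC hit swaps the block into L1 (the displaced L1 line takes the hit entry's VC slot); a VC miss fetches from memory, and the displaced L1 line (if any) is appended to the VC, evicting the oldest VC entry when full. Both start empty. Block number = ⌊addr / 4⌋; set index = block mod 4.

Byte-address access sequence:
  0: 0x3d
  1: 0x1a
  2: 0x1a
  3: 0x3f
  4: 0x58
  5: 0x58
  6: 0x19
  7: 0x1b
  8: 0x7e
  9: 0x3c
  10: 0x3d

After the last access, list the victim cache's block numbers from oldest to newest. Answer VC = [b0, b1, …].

  [0] addr=0x3d blk=15 s=3: MISS | VC []
  [1] addr=0x1a blk=6 s=2: MISS | VC []
  [2] addr=0x1a blk=6 s=2: L1-HIT | VC []
  [3] addr=0x3f blk=15 s=3: L1-HIT | VC []
  [4] addr=0x58 blk=22 s=2: MISS | VC [6]
  [5] addr=0x58 blk=22 s=2: L1-HIT | VC [6]
  [6] addr=0x19 blk=6 s=2: VC-HIT | VC [22]
  [7] addr=0x1b blk=6 s=2: L1-HIT | VC [22]
  [8] addr=0x7e blk=31 s=3: MISS | VC [22, 15]
  [9] addr=0x3c blk=15 s=3: VC-HIT | VC [22, 31]
  [10] addr=0x3d blk=15 s=3: L1-HIT | VC [22, 31]

VC = [22, 31]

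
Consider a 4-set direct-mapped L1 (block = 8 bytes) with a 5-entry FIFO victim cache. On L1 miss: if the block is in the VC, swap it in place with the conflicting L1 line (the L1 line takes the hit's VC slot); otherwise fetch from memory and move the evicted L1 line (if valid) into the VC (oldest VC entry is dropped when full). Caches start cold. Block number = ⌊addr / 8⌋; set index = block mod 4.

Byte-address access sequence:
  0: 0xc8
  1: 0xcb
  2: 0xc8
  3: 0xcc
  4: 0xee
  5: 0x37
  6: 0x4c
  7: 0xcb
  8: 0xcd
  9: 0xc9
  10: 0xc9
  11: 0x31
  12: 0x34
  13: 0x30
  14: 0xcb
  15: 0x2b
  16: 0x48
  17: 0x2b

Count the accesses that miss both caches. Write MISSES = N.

0: 0xc8 (blk 25, set 1) → MISS  vc=[]
1: 0xcb (blk 25, set 1) → L1-HIT  vc=[]
2: 0xc8 (blk 25, set 1) → L1-HIT  vc=[]
3: 0xcc (blk 25, set 1) → L1-HIT  vc=[]
4: 0xee (blk 29, set 1) → MISS  vc=[25]
5: 0x37 (blk 6, set 2) → MISS  vc=[25]
6: 0x4c (blk 9, set 1) → MISS  vc=[25, 29]
7: 0xcb (blk 25, set 1) → VC-HIT  vc=[9, 29]
8: 0xcd (blk 25, set 1) → L1-HIT  vc=[9, 29]
9: 0xc9 (blk 25, set 1) → L1-HIT  vc=[9, 29]
10: 0xc9 (blk 25, set 1) → L1-HIT  vc=[9, 29]
11: 0x31 (blk 6, set 2) → L1-HIT  vc=[9, 29]
12: 0x34 (blk 6, set 2) → L1-HIT  vc=[9, 29]
13: 0x30 (blk 6, set 2) → L1-HIT  vc=[9, 29]
14: 0xcb (blk 25, set 1) → L1-HIT  vc=[9, 29]
15: 0x2b (blk 5, set 1) → MISS  vc=[9, 29, 25]
16: 0x48 (blk 9, set 1) → VC-HIT  vc=[5, 29, 25]
17: 0x2b (blk 5, set 1) → VC-HIT  vc=[9, 29, 25]

MISSES = 5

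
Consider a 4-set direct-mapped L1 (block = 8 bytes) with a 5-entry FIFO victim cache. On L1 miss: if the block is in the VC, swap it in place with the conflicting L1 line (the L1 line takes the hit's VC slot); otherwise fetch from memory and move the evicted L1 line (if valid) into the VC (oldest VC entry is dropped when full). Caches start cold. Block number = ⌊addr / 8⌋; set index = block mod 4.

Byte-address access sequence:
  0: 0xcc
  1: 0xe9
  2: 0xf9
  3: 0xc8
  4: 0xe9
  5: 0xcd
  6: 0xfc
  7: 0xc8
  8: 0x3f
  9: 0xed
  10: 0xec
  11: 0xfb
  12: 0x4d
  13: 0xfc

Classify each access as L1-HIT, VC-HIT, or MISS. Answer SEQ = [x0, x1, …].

SEQ = [MISS, MISS, MISS, VC-HIT, VC-HIT, VC-HIT, L1-HIT, L1-HIT, MISS, VC-HIT, L1-HIT, VC-HIT, MISS, L1-HIT]

#0 0xcc→b25/s1 MISS; vc=[]
#1 0xe9→b29/s1 MISS; vc=[25]
#2 0xf9→b31/s3 MISS; vc=[25]
#3 0xc8→b25/s1 VC-HIT; vc=[29]
#4 0xe9→b29/s1 VC-HIT; vc=[25]
#5 0xcd→b25/s1 VC-HIT; vc=[29]
#6 0xfc→b31/s3 L1-HIT; vc=[29]
#7 0xc8→b25/s1 L1-HIT; vc=[29]
#8 0x3f→b7/s3 MISS; vc=[29,31]
#9 0xed→b29/s1 VC-HIT; vc=[25,31]
#10 0xec→b29/s1 L1-HIT; vc=[25,31]
#11 0xfb→b31/s3 VC-HIT; vc=[25,7]
#12 0x4d→b9/s1 MISS; vc=[25,7,29]
#13 0xfc→b31/s3 L1-HIT; vc=[25,7,29]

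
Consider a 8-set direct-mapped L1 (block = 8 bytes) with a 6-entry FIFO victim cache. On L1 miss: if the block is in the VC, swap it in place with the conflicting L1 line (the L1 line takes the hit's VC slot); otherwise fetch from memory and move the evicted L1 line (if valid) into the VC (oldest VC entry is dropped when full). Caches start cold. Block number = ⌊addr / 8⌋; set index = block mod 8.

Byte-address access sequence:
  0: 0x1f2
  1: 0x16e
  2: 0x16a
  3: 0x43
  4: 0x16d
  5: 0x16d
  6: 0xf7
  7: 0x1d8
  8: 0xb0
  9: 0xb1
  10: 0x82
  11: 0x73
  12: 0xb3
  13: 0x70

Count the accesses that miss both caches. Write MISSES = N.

MISSES = 8

  [0] addr=0x1f2 blk=62 s=6: MISS | VC []
  [1] addr=0x16e blk=45 s=5: MISS | VC []
  [2] addr=0x16a blk=45 s=5: L1-HIT | VC []
  [3] addr=0x43 blk=8 s=0: MISS | VC []
  [4] addr=0x16d blk=45 s=5: L1-HIT | VC []
  [5] addr=0x16d blk=45 s=5: L1-HIT | VC []
  [6] addr=0xf7 blk=30 s=6: MISS | VC [62]
  [7] addr=0x1d8 blk=59 s=3: MISS | VC [62]
  [8] addr=0xb0 blk=22 s=6: MISS | VC [62, 30]
  [9] addr=0xb1 blk=22 s=6: L1-HIT | VC [62, 30]
  [10] addr=0x82 blk=16 s=0: MISS | VC [62, 30, 8]
  [11] addr=0x73 blk=14 s=6: MISS | VC [62, 30, 8, 22]
  [12] addr=0xb3 blk=22 s=6: VC-HIT | VC [62, 30, 8, 14]
  [13] addr=0x70 blk=14 s=6: VC-HIT | VC [62, 30, 8, 22]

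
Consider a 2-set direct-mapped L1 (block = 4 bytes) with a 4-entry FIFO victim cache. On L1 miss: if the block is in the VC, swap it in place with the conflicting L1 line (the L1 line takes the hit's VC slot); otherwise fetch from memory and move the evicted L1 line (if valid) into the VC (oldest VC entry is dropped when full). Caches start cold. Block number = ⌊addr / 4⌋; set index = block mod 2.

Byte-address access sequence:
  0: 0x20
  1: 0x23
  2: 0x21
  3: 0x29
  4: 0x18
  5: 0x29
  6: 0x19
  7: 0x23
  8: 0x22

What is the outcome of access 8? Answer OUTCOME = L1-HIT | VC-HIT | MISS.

OUTCOME = L1-HIT

0: 0x20 (blk 8, set 0) → MISS  vc=[]
1: 0x23 (blk 8, set 0) → L1-HIT  vc=[]
2: 0x21 (blk 8, set 0) → L1-HIT  vc=[]
3: 0x29 (blk 10, set 0) → MISS  vc=[8]
4: 0x18 (blk 6, set 0) → MISS  vc=[8, 10]
5: 0x29 (blk 10, set 0) → VC-HIT  vc=[8, 6]
6: 0x19 (blk 6, set 0) → VC-HIT  vc=[8, 10]
7: 0x23 (blk 8, set 0) → VC-HIT  vc=[6, 10]
8: 0x22 (blk 8, set 0) → L1-HIT  vc=[6, 10]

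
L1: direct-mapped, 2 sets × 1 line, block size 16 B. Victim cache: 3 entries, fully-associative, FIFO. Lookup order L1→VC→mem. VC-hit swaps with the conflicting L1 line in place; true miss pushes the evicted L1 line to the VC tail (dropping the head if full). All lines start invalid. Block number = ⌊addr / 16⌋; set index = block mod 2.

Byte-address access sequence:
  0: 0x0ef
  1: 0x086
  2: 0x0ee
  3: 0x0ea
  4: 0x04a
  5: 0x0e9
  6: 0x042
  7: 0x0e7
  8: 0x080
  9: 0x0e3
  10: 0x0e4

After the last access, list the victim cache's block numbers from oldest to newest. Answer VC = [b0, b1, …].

VC = [8, 4]

0: 0xef (blk 14, set 0) → MISS  vc=[]
1: 0x86 (blk 8, set 0) → MISS  vc=[14]
2: 0xee (blk 14, set 0) → VC-HIT  vc=[8]
3: 0xea (blk 14, set 0) → L1-HIT  vc=[8]
4: 0x4a (blk 4, set 0) → MISS  vc=[8, 14]
5: 0xe9 (blk 14, set 0) → VC-HIT  vc=[8, 4]
6: 0x42 (blk 4, set 0) → VC-HIT  vc=[8, 14]
7: 0xe7 (blk 14, set 0) → VC-HIT  vc=[8, 4]
8: 0x80 (blk 8, set 0) → VC-HIT  vc=[14, 4]
9: 0xe3 (blk 14, set 0) → VC-HIT  vc=[8, 4]
10: 0xe4 (blk 14, set 0) → L1-HIT  vc=[8, 4]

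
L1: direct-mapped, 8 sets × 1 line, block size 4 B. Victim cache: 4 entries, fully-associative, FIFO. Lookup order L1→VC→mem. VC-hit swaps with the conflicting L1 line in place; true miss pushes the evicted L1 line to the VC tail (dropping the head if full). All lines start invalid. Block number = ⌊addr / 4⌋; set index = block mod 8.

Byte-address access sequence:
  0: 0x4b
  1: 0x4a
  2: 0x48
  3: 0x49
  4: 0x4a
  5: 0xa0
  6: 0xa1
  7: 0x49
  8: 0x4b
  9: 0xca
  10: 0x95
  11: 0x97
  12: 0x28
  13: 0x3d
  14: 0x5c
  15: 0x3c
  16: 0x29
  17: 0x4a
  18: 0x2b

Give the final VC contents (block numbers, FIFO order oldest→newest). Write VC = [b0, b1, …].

VC = [18, 50, 23]

0: 0x4b (blk 18, set 2) → MISS  vc=[]
1: 0x4a (blk 18, set 2) → L1-HIT  vc=[]
2: 0x48 (blk 18, set 2) → L1-HIT  vc=[]
3: 0x49 (blk 18, set 2) → L1-HIT  vc=[]
4: 0x4a (blk 18, set 2) → L1-HIT  vc=[]
5: 0xa0 (blk 40, set 0) → MISS  vc=[]
6: 0xa1 (blk 40, set 0) → L1-HIT  vc=[]
7: 0x49 (blk 18, set 2) → L1-HIT  vc=[]
8: 0x4b (blk 18, set 2) → L1-HIT  vc=[]
9: 0xca (blk 50, set 2) → MISS  vc=[18]
10: 0x95 (blk 37, set 5) → MISS  vc=[18]
11: 0x97 (blk 37, set 5) → L1-HIT  vc=[18]
12: 0x28 (blk 10, set 2) → MISS  vc=[18, 50]
13: 0x3d (blk 15, set 7) → MISS  vc=[18, 50]
14: 0x5c (blk 23, set 7) → MISS  vc=[18, 50, 15]
15: 0x3c (blk 15, set 7) → VC-HIT  vc=[18, 50, 23]
16: 0x29 (blk 10, set 2) → L1-HIT  vc=[18, 50, 23]
17: 0x4a (blk 18, set 2) → VC-HIT  vc=[10, 50, 23]
18: 0x2b (blk 10, set 2) → VC-HIT  vc=[18, 50, 23]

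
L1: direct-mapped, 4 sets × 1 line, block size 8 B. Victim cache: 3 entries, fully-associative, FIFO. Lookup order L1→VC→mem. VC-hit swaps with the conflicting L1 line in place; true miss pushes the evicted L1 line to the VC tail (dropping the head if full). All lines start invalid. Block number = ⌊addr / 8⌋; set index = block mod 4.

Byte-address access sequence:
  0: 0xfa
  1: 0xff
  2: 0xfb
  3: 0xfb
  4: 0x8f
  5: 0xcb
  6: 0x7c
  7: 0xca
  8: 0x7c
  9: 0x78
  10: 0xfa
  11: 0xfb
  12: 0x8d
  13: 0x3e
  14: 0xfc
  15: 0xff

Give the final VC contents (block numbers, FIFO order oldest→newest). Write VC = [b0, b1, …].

#0 0xfa→b31/s3 MISS; vc=[]
#1 0xff→b31/s3 L1-HIT; vc=[]
#2 0xfb→b31/s3 L1-HIT; vc=[]
#3 0xfb→b31/s3 L1-HIT; vc=[]
#4 0x8f→b17/s1 MISS; vc=[]
#5 0xcb→b25/s1 MISS; vc=[17]
#6 0x7c→b15/s3 MISS; vc=[17,31]
#7 0xca→b25/s1 L1-HIT; vc=[17,31]
#8 0x7c→b15/s3 L1-HIT; vc=[17,31]
#9 0x78→b15/s3 L1-HIT; vc=[17,31]
#10 0xfa→b31/s3 VC-HIT; vc=[17,15]
#11 0xfb→b31/s3 L1-HIT; vc=[17,15]
#12 0x8d→b17/s1 VC-HIT; vc=[25,15]
#13 0x3e→b7/s3 MISS; vc=[25,15,31]
#14 0xfc→b31/s3 VC-HIT; vc=[25,15,7]
#15 0xff→b31/s3 L1-HIT; vc=[25,15,7]

VC = [25, 15, 7]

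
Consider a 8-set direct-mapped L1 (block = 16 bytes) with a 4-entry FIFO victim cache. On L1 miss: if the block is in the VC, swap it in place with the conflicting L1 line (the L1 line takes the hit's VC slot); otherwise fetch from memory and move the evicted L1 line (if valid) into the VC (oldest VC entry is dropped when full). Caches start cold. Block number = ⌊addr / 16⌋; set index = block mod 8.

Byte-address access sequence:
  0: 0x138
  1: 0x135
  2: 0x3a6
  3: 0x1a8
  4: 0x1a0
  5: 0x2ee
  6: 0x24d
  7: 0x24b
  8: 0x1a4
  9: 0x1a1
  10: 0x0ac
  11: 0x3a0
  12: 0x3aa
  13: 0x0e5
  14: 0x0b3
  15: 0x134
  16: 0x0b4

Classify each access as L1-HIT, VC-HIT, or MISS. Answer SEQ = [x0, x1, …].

0: 0x138 (blk 19, set 3) → MISS  vc=[]
1: 0x135 (blk 19, set 3) → L1-HIT  vc=[]
2: 0x3a6 (blk 58, set 2) → MISS  vc=[]
3: 0x1a8 (blk 26, set 2) → MISS  vc=[58]
4: 0x1a0 (blk 26, set 2) → L1-HIT  vc=[58]
5: 0x2ee (blk 46, set 6) → MISS  vc=[58]
6: 0x24d (blk 36, set 4) → MISS  vc=[58]
7: 0x24b (blk 36, set 4) → L1-HIT  vc=[58]
8: 0x1a4 (blk 26, set 2) → L1-HIT  vc=[58]
9: 0x1a1 (blk 26, set 2) → L1-HIT  vc=[58]
10: 0xac (blk 10, set 2) → MISS  vc=[58, 26]
11: 0x3a0 (blk 58, set 2) → VC-HIT  vc=[10, 26]
12: 0x3aa (blk 58, set 2) → L1-HIT  vc=[10, 26]
13: 0xe5 (blk 14, set 6) → MISS  vc=[10, 26, 46]
14: 0xb3 (blk 11, set 3) → MISS  vc=[10, 26, 46, 19]
15: 0x134 (blk 19, set 3) → VC-HIT  vc=[10, 26, 46, 11]
16: 0xb4 (blk 11, set 3) → VC-HIT  vc=[10, 26, 46, 19]

SEQ = [MISS, L1-HIT, MISS, MISS, L1-HIT, MISS, MISS, L1-HIT, L1-HIT, L1-HIT, MISS, VC-HIT, L1-HIT, MISS, MISS, VC-HIT, VC-HIT]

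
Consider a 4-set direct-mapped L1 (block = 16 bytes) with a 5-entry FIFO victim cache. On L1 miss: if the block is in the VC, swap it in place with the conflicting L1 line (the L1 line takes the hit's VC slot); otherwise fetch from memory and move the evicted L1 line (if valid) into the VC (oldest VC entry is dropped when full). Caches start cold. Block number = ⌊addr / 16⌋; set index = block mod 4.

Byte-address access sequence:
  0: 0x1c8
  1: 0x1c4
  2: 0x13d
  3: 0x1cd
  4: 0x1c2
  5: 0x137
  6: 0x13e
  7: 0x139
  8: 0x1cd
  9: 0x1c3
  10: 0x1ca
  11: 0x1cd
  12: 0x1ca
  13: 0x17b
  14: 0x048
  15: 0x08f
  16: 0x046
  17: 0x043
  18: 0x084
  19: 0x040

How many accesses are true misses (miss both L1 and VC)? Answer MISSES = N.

MISSES = 5

0: 0x1c8 (blk 28, set 0) → MISS  vc=[]
1: 0x1c4 (blk 28, set 0) → L1-HIT  vc=[]
2: 0x13d (blk 19, set 3) → MISS  vc=[]
3: 0x1cd (blk 28, set 0) → L1-HIT  vc=[]
4: 0x1c2 (blk 28, set 0) → L1-HIT  vc=[]
5: 0x137 (blk 19, set 3) → L1-HIT  vc=[]
6: 0x13e (blk 19, set 3) → L1-HIT  vc=[]
7: 0x139 (blk 19, set 3) → L1-HIT  vc=[]
8: 0x1cd (blk 28, set 0) → L1-HIT  vc=[]
9: 0x1c3 (blk 28, set 0) → L1-HIT  vc=[]
10: 0x1ca (blk 28, set 0) → L1-HIT  vc=[]
11: 0x1cd (blk 28, set 0) → L1-HIT  vc=[]
12: 0x1ca (blk 28, set 0) → L1-HIT  vc=[]
13: 0x17b (blk 23, set 3) → MISS  vc=[19]
14: 0x48 (blk 4, set 0) → MISS  vc=[19, 28]
15: 0x8f (blk 8, set 0) → MISS  vc=[19, 28, 4]
16: 0x46 (blk 4, set 0) → VC-HIT  vc=[19, 28, 8]
17: 0x43 (blk 4, set 0) → L1-HIT  vc=[19, 28, 8]
18: 0x84 (blk 8, set 0) → VC-HIT  vc=[19, 28, 4]
19: 0x40 (blk 4, set 0) → VC-HIT  vc=[19, 28, 8]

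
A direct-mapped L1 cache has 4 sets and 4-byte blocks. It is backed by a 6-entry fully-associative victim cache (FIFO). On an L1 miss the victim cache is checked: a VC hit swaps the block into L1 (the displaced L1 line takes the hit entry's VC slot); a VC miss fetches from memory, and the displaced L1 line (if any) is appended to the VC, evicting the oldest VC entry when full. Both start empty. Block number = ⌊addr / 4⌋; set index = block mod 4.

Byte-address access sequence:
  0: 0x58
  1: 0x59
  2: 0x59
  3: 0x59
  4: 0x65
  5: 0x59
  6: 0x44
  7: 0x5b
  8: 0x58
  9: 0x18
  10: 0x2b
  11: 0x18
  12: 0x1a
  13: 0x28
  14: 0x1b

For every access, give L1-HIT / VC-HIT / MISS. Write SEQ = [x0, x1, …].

0: 0x58 (blk 22, set 2) → MISS  vc=[]
1: 0x59 (blk 22, set 2) → L1-HIT  vc=[]
2: 0x59 (blk 22, set 2) → L1-HIT  vc=[]
3: 0x59 (blk 22, set 2) → L1-HIT  vc=[]
4: 0x65 (blk 25, set 1) → MISS  vc=[]
5: 0x59 (blk 22, set 2) → L1-HIT  vc=[]
6: 0x44 (blk 17, set 1) → MISS  vc=[25]
7: 0x5b (blk 22, set 2) → L1-HIT  vc=[25]
8: 0x58 (blk 22, set 2) → L1-HIT  vc=[25]
9: 0x18 (blk 6, set 2) → MISS  vc=[25, 22]
10: 0x2b (blk 10, set 2) → MISS  vc=[25, 22, 6]
11: 0x18 (blk 6, set 2) → VC-HIT  vc=[25, 22, 10]
12: 0x1a (blk 6, set 2) → L1-HIT  vc=[25, 22, 10]
13: 0x28 (blk 10, set 2) → VC-HIT  vc=[25, 22, 6]
14: 0x1b (blk 6, set 2) → VC-HIT  vc=[25, 22, 10]

SEQ = [MISS, L1-HIT, L1-HIT, L1-HIT, MISS, L1-HIT, MISS, L1-HIT, L1-HIT, MISS, MISS, VC-HIT, L1-HIT, VC-HIT, VC-HIT]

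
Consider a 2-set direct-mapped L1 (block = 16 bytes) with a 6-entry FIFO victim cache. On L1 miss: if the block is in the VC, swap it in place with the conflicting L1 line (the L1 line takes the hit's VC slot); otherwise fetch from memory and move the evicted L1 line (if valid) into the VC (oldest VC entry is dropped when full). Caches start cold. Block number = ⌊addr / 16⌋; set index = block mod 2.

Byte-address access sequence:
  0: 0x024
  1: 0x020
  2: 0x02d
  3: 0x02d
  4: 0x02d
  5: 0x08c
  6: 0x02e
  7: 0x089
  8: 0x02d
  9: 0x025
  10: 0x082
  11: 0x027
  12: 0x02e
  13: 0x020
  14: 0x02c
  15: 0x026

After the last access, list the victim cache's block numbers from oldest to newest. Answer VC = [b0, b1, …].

VC = [8]

#0 0x24→b2/s0 MISS; vc=[]
#1 0x20→b2/s0 L1-HIT; vc=[]
#2 0x2d→b2/s0 L1-HIT; vc=[]
#3 0x2d→b2/s0 L1-HIT; vc=[]
#4 0x2d→b2/s0 L1-HIT; vc=[]
#5 0x8c→b8/s0 MISS; vc=[2]
#6 0x2e→b2/s0 VC-HIT; vc=[8]
#7 0x89→b8/s0 VC-HIT; vc=[2]
#8 0x2d→b2/s0 VC-HIT; vc=[8]
#9 0x25→b2/s0 L1-HIT; vc=[8]
#10 0x82→b8/s0 VC-HIT; vc=[2]
#11 0x27→b2/s0 VC-HIT; vc=[8]
#12 0x2e→b2/s0 L1-HIT; vc=[8]
#13 0x20→b2/s0 L1-HIT; vc=[8]
#14 0x2c→b2/s0 L1-HIT; vc=[8]
#15 0x26→b2/s0 L1-HIT; vc=[8]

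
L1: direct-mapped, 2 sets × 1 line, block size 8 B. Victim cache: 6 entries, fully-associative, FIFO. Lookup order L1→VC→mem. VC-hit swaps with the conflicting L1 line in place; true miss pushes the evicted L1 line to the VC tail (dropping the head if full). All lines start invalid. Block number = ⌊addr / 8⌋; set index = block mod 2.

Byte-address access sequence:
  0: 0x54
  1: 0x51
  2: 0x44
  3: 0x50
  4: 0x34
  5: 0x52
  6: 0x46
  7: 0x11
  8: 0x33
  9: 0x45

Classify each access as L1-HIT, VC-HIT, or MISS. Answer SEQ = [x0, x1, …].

0: 0x54 (blk 10, set 0) → MISS  vc=[]
1: 0x51 (blk 10, set 0) → L1-HIT  vc=[]
2: 0x44 (blk 8, set 0) → MISS  vc=[10]
3: 0x50 (blk 10, set 0) → VC-HIT  vc=[8]
4: 0x34 (blk 6, set 0) → MISS  vc=[8, 10]
5: 0x52 (blk 10, set 0) → VC-HIT  vc=[8, 6]
6: 0x46 (blk 8, set 0) → VC-HIT  vc=[10, 6]
7: 0x11 (blk 2, set 0) → MISS  vc=[10, 6, 8]
8: 0x33 (blk 6, set 0) → VC-HIT  vc=[10, 2, 8]
9: 0x45 (blk 8, set 0) → VC-HIT  vc=[10, 2, 6]

SEQ = [MISS, L1-HIT, MISS, VC-HIT, MISS, VC-HIT, VC-HIT, MISS, VC-HIT, VC-HIT]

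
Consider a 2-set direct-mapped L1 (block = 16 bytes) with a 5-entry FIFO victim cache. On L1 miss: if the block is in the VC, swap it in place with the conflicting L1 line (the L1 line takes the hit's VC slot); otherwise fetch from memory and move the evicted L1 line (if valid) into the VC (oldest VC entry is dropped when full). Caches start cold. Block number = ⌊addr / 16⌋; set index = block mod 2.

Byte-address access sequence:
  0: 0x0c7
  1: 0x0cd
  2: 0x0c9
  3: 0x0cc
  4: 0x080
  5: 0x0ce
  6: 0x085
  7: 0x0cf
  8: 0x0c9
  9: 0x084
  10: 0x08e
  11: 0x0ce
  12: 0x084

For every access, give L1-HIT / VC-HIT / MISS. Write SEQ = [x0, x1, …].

SEQ = [MISS, L1-HIT, L1-HIT, L1-HIT, MISS, VC-HIT, VC-HIT, VC-HIT, L1-HIT, VC-HIT, L1-HIT, VC-HIT, VC-HIT]

  [0] addr=0xc7 blk=12 s=0: MISS | VC []
  [1] addr=0xcd blk=12 s=0: L1-HIT | VC []
  [2] addr=0xc9 blk=12 s=0: L1-HIT | VC []
  [3] addr=0xcc blk=12 s=0: L1-HIT | VC []
  [4] addr=0x80 blk=8 s=0: MISS | VC [12]
  [5] addr=0xce blk=12 s=0: VC-HIT | VC [8]
  [6] addr=0x85 blk=8 s=0: VC-HIT | VC [12]
  [7] addr=0xcf blk=12 s=0: VC-HIT | VC [8]
  [8] addr=0xc9 blk=12 s=0: L1-HIT | VC [8]
  [9] addr=0x84 blk=8 s=0: VC-HIT | VC [12]
  [10] addr=0x8e blk=8 s=0: L1-HIT | VC [12]
  [11] addr=0xce blk=12 s=0: VC-HIT | VC [8]
  [12] addr=0x84 blk=8 s=0: VC-HIT | VC [12]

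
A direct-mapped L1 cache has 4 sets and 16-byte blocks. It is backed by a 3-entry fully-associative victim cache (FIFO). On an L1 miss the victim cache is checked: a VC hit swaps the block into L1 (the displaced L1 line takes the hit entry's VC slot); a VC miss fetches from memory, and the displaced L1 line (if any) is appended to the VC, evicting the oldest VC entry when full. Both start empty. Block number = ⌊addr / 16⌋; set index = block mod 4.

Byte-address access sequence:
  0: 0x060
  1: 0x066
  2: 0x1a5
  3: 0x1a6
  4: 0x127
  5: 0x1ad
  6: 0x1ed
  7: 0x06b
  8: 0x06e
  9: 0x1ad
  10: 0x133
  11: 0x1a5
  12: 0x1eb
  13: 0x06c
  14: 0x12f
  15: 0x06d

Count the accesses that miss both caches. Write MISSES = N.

MISSES = 5

  [0] addr=0x60 blk=6 s=2: MISS | VC []
  [1] addr=0x66 blk=6 s=2: L1-HIT | VC []
  [2] addr=0x1a5 blk=26 s=2: MISS | VC [6]
  [3] addr=0x1a6 blk=26 s=2: L1-HIT | VC [6]
  [4] addr=0x127 blk=18 s=2: MISS | VC [6, 26]
  [5] addr=0x1ad blk=26 s=2: VC-HIT | VC [6, 18]
  [6] addr=0x1ed blk=30 s=2: MISS | VC [6, 18, 26]
  [7] addr=0x6b blk=6 s=2: VC-HIT | VC [30, 18, 26]
  [8] addr=0x6e blk=6 s=2: L1-HIT | VC [30, 18, 26]
  [9] addr=0x1ad blk=26 s=2: VC-HIT | VC [30, 18, 6]
  [10] addr=0x133 blk=19 s=3: MISS | VC [30, 18, 6]
  [11] addr=0x1a5 blk=26 s=2: L1-HIT | VC [30, 18, 6]
  [12] addr=0x1eb blk=30 s=2: VC-HIT | VC [26, 18, 6]
  [13] addr=0x6c blk=6 s=2: VC-HIT | VC [26, 18, 30]
  [14] addr=0x12f blk=18 s=2: VC-HIT | VC [26, 6, 30]
  [15] addr=0x6d blk=6 s=2: VC-HIT | VC [26, 18, 30]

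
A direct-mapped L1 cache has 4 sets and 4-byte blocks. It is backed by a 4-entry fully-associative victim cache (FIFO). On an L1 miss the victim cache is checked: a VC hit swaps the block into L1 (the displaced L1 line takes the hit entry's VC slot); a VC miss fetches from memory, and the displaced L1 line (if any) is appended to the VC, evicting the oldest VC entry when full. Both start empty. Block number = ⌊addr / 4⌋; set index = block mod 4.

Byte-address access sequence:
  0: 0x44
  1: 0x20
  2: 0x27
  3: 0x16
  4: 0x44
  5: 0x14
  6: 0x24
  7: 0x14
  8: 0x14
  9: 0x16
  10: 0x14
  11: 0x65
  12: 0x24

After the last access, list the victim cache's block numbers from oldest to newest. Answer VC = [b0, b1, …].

VC = [17, 25, 5]

0: 0x44 (blk 17, set 1) → MISS  vc=[]
1: 0x20 (blk 8, set 0) → MISS  vc=[]
2: 0x27 (blk 9, set 1) → MISS  vc=[17]
3: 0x16 (blk 5, set 1) → MISS  vc=[17, 9]
4: 0x44 (blk 17, set 1) → VC-HIT  vc=[5, 9]
5: 0x14 (blk 5, set 1) → VC-HIT  vc=[17, 9]
6: 0x24 (blk 9, set 1) → VC-HIT  vc=[17, 5]
7: 0x14 (blk 5, set 1) → VC-HIT  vc=[17, 9]
8: 0x14 (blk 5, set 1) → L1-HIT  vc=[17, 9]
9: 0x16 (blk 5, set 1) → L1-HIT  vc=[17, 9]
10: 0x14 (blk 5, set 1) → L1-HIT  vc=[17, 9]
11: 0x65 (blk 25, set 1) → MISS  vc=[17, 9, 5]
12: 0x24 (blk 9, set 1) → VC-HIT  vc=[17, 25, 5]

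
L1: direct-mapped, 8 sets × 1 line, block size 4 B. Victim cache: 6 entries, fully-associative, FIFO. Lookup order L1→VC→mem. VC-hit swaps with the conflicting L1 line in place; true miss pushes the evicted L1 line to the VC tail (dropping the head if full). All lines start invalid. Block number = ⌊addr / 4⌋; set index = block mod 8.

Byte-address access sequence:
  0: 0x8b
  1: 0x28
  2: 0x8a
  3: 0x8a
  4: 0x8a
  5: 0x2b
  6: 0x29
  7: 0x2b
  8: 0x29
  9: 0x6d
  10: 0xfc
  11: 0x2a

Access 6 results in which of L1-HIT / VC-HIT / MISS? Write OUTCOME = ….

#0 0x8b→b34/s2 MISS; vc=[]
#1 0x28→b10/s2 MISS; vc=[34]
#2 0x8a→b34/s2 VC-HIT; vc=[10]
#3 0x8a→b34/s2 L1-HIT; vc=[10]
#4 0x8a→b34/s2 L1-HIT; vc=[10]
#5 0x2b→b10/s2 VC-HIT; vc=[34]
#6 0x29→b10/s2 L1-HIT; vc=[34]
#7 0x2b→b10/s2 L1-HIT; vc=[34]
#8 0x29→b10/s2 L1-HIT; vc=[34]
#9 0x6d→b27/s3 MISS; vc=[34]
#10 0xfc→b63/s7 MISS; vc=[34]
#11 0x2a→b10/s2 L1-HIT; vc=[34]

OUTCOME = L1-HIT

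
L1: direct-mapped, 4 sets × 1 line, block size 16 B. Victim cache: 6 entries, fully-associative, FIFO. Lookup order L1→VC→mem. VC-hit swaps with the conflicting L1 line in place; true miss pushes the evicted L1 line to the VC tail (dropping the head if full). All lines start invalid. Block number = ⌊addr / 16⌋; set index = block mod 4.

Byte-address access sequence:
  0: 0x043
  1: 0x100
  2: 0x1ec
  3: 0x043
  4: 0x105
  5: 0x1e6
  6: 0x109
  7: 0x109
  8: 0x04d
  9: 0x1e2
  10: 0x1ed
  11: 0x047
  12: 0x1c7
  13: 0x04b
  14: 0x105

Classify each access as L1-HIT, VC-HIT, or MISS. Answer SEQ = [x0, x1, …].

SEQ = [MISS, MISS, MISS, VC-HIT, VC-HIT, L1-HIT, L1-HIT, L1-HIT, VC-HIT, L1-HIT, L1-HIT, L1-HIT, MISS, VC-HIT, VC-HIT]

#0 0x43→b4/s0 MISS; vc=[]
#1 0x100→b16/s0 MISS; vc=[4]
#2 0x1ec→b30/s2 MISS; vc=[4]
#3 0x43→b4/s0 VC-HIT; vc=[16]
#4 0x105→b16/s0 VC-HIT; vc=[4]
#5 0x1e6→b30/s2 L1-HIT; vc=[4]
#6 0x109→b16/s0 L1-HIT; vc=[4]
#7 0x109→b16/s0 L1-HIT; vc=[4]
#8 0x4d→b4/s0 VC-HIT; vc=[16]
#9 0x1e2→b30/s2 L1-HIT; vc=[16]
#10 0x1ed→b30/s2 L1-HIT; vc=[16]
#11 0x47→b4/s0 L1-HIT; vc=[16]
#12 0x1c7→b28/s0 MISS; vc=[16,4]
#13 0x4b→b4/s0 VC-HIT; vc=[16,28]
#14 0x105→b16/s0 VC-HIT; vc=[4,28]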